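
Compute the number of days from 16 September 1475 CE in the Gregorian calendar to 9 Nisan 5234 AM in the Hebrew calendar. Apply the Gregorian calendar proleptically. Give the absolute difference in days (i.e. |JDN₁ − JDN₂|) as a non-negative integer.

529

JDN of the first date = 2260051.
JDN of the second date = 2259522.
|2259522 − 2260051| = 529.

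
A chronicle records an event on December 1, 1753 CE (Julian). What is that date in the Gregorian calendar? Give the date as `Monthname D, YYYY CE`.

December 12, 1753 CE

The Julian–Gregorian offset here is 11 days (Julian trailing).
1 December 1753 Julian + 11 days → 12 December 1753 Gregorian.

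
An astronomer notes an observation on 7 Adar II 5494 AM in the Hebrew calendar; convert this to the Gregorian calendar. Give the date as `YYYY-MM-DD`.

1734-03-12

Julian Day Number of the source date = 2354461.
Converting JDN 2354461 to the Gregorian calendar gives 12 March 1734 CE.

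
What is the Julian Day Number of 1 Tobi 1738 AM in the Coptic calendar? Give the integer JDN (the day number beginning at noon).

2459589

Equivalently 9 January 2022 (Gregorian).
JDN 2400001 is 17 November 1858 CE (Gregorian), MJD 0; the target day is +59588 days from there, so JDN = 2459589.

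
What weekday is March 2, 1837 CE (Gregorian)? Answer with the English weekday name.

Thursday

Since JDN mod 7 = 3 (0 = Monday), the day is Thursday.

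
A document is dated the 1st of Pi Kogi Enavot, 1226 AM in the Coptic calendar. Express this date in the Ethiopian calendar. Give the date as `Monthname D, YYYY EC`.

Pagume 1, 1502 EC

The source date corresponds to 3 September 1510 in the proleptic Gregorian calendar (JDN 2272821).
That day falls on 1 Pagume 1502 EC in the Ethiopian calendar.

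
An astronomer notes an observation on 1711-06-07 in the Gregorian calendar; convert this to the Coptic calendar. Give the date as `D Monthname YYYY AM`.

2 Paoni 1427 AM

Both dates share Julian Day Number 2346147; in the Coptic calendar that is 2 Paoni 1427 AM.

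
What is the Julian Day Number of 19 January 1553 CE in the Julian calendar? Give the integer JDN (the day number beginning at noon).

2288310

In the proleptic Gregorian calendar the same day is 29 January 1553.
JDN 2400001 is 17 November 1858 CE (Gregorian), MJD 0; the target day is −111691 days from there, so JDN = 2288310.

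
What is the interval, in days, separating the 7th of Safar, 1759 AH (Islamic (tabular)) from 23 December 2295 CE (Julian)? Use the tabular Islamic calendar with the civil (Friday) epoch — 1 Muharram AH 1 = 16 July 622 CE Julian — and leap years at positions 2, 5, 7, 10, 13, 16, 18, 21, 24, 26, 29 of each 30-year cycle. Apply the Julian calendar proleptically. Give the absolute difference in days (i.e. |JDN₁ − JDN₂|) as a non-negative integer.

11790

First date → JDN 2571453; second date → JDN 2559663.
The interval is |2571453 − 2559663| = 11790 days.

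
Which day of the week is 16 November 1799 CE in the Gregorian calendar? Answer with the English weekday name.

Saturday

JDN 2378451 mod 7 = 5, and JDN 0 was a Monday, so this is a Saturday.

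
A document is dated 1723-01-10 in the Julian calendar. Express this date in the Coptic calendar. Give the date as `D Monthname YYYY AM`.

The source date corresponds to 21 January 1723 in the Gregorian calendar (JDN 2350393).
That day falls on 15 Tobi 1439 AM in the Coptic calendar.

15 Tobi 1439 AM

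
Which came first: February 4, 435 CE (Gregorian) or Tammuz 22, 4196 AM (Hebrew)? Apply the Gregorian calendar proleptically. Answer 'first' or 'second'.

The two dates have Julian Day Numbers 1879975 and 1880481 respectively.
Since 1879975 < 1880481, the first date comes first.

first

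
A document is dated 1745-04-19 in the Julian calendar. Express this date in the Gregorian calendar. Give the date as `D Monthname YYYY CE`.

For dates in this range the Gregorian date is 11 days ahead of the Julian.
19 April 1745 Julian + 11 days → 30 April 1745 Gregorian.

30 April 1745 CE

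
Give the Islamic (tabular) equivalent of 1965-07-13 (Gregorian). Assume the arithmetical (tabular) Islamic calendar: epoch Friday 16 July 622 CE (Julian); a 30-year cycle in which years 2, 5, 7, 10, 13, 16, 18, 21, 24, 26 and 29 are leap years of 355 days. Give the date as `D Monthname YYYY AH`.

Julian Day Number of the source date = 2438955.
Converting JDN 2438955 to the tabular Islamic calendar gives 14 Rabi' al-Awwal 1385 AH.

14 Rabi' al-Awwal 1385 AH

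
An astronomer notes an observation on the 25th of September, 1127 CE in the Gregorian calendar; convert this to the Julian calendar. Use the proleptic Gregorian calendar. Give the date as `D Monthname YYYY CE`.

18 September 1127 CE

For dates in this range the Gregorian date is 7 days ahead of the Julian.
25 September 1127 Gregorian − 7 days → 18 September 1127 Julian.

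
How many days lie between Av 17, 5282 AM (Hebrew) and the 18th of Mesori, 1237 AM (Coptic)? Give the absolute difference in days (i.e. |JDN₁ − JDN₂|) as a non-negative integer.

First date → JDN 2277190; second date → JDN 2276826.
The interval is |2277190 − 2276826| = 364 days.

364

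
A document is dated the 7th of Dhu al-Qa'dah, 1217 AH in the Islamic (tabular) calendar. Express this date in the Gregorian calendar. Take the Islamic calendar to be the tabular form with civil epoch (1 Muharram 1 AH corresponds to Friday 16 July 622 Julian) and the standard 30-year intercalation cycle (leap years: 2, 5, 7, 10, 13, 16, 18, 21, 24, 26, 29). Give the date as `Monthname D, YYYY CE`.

Both dates share Julian Day Number 2379651; in the Gregorian calendar that is 1 March 1803 CE.

March 1, 1803 CE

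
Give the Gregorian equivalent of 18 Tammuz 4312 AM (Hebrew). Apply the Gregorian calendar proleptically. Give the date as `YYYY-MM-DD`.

Both dates share Julian Day Number 1922853; in the Gregorian calendar that is 28 June 552 CE.

0552-06-28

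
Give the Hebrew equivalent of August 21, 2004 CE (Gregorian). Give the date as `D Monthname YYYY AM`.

4 Elul 5764 AM

Both dates share Julian Day Number 2453239; in the Hebrew calendar that is 4 Elul 5764 AM.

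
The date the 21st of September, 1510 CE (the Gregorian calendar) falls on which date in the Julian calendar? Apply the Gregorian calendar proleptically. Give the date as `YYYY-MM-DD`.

1510-09-11

The Julian–Gregorian offset here is 10 days (Julian trailing).
21 September 1510 Gregorian − 10 days → 11 September 1510 Julian.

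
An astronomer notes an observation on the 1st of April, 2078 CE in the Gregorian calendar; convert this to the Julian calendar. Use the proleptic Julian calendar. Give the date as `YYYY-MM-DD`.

The Julian–Gregorian offset here is 13 days (Julian trailing).
1 April 2078 Gregorian − 13 days → 19 March 2078 Julian.

2078-03-19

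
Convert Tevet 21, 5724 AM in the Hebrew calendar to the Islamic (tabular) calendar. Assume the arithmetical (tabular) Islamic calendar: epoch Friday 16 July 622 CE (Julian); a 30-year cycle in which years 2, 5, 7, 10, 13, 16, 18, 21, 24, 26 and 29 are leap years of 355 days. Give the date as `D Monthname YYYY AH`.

20 Sha'ban 1383 AH

The source date corresponds to 6 January 1964 in the Gregorian calendar (JDN 2438401).
That day falls on 20 Sha'ban 1383 AH in the tabular Islamic calendar.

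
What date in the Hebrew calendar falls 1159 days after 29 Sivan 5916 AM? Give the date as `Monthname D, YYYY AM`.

Elul 7, 5919 AM

Counting 1159 days forward from JDN 2508692 reaches JDN 2509851, which is Elul 7, 5919 AM.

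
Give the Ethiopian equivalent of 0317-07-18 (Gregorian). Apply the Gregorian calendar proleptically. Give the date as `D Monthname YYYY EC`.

Both dates share Julian Day Number 1837040; in the Ethiopian calendar that is 23 Hamle 309 EC.

23 Hamle 309 EC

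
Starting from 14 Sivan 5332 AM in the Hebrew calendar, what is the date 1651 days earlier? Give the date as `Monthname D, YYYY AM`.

Kislev 16, 5328 AM

The starting date is JDN 2295377; 2295377 − 1651 = 2293726.
JDN 2293726 corresponds to Kislev 16, 5328 AM.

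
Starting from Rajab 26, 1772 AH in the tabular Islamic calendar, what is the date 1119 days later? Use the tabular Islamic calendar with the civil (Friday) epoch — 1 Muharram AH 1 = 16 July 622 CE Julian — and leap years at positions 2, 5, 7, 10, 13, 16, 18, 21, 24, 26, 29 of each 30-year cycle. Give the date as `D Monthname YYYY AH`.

23 Ramadan 1775 AH

Counting 1119 days forward from JDN 2576225 reaches JDN 2577344, which is 23 Ramadan 1775 AH.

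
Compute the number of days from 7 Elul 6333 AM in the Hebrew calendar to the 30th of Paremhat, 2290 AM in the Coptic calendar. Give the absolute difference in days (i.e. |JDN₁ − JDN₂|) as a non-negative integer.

JDN of the first date = 2661077.
JDN of the second date = 2661296.
|2661296 − 2661077| = 219.

219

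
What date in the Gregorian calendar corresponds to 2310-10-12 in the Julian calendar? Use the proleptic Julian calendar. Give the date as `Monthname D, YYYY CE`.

For dates in this range the Gregorian date is 16 days ahead of the Julian.
12 October 2310 Julian + 16 days → 28 October 2310 Gregorian.

October 28, 2310 CE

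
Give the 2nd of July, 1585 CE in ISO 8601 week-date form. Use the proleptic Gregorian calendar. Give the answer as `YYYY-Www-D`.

1585-W27-2

The weekday is Tuesday (ISO weekday 2).
That Tuesday belongs to ISO week 27 of ISO year 1585.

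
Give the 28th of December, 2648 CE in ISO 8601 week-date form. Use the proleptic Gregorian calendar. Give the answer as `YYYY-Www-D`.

The weekday is Thursday (ISO weekday 4).
That Thursday belongs to ISO week 52 of ISO year 2648.

2648-W52-4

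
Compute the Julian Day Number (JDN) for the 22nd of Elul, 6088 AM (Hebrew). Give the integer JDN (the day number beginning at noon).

In the Gregorian calendar the same day is 28 September 2328.
JDN 2299161 is 15 October 1582 CE (Gregorian); the target day is +272454 days from there, so JDN = 2571615.

2571615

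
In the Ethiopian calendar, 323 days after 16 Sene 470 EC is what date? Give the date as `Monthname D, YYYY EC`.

Ginbot 4, 471 EC

JDN of 16 Sene 470 EC = 1895808.
1895808 + 323 = 1896131.
JDN 1896131 in the Ethiopian calendar is Ginbot 4, 471 EC.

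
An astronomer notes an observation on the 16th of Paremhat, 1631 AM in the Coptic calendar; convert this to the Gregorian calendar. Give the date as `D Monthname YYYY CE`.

Both dates share Julian Day Number 2420582; in the Gregorian calendar that is 25 March 1915 CE.

25 March 1915 CE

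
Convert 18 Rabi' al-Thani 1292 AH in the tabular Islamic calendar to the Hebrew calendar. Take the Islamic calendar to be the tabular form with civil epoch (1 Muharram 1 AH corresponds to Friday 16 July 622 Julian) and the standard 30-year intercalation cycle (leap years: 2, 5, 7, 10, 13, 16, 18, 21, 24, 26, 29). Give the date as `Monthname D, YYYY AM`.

Iyar 19, 5635 AM

Julian Day Number of the source date = 2406033.
Converting JDN 2406033 to the Hebrew calendar gives 19 Iyar 5635 AM.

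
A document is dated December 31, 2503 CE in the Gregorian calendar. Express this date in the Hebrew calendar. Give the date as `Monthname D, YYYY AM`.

Tevet 11, 6264 AM

Both dates share Julian Day Number 2635626; in the Hebrew calendar that is 11 Tevet 6264 AM.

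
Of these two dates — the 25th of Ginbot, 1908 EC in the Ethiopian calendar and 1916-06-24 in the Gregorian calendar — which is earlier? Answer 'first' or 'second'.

first

Converting both to JDN: 2421017 vs 2421039; the smaller is the first.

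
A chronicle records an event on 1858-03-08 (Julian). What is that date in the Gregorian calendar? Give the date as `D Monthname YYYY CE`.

For dates in this range the Gregorian date is 12 days ahead of the Julian.
8 March 1858 Julian + 12 days → 20 March 1858 Gregorian.

20 March 1858 CE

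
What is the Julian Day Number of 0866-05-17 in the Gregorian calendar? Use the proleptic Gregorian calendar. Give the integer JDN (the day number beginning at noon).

2037497

JDN 2299161 is 15 October 1582 CE (Gregorian); the target day is −261664 days from there, so JDN = 2037497.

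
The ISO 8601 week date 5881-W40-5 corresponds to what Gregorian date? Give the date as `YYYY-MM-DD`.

ISO week 1 of 5881 is the week containing the first Thursday of 5881.
Week 40, day 5 (Friday) lands on 5881-10-07.

5881-10-07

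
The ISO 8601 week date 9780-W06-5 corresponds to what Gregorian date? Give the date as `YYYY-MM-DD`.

ISO week 1 of 9780 is the week containing the first Thursday of 9780.
Week 6, day 5 (Friday) lands on 9780-02-11.

9780-02-11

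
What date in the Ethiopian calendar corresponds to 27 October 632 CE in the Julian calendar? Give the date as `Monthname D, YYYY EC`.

Both dates share Julian Day Number 1952196; in the Ethiopian calendar that is 30 Tikimt 625 EC.

Tikimt 30, 625 EC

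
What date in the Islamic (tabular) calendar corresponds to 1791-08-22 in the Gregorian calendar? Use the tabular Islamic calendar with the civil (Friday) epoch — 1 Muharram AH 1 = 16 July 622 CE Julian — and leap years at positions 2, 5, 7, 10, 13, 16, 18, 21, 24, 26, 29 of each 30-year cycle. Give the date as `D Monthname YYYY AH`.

22 Dhu al-Hijjah 1205 AH

Julian Day Number of the source date = 2375443.
Converting JDN 2375443 to the tabular Islamic calendar gives 22 Dhu al-Hijjah 1205 AH.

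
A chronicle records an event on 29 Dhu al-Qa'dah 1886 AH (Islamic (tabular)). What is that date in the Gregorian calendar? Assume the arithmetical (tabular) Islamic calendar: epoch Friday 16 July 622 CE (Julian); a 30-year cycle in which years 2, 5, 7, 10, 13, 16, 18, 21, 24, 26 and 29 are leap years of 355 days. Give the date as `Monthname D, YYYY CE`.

April 19, 2452 CE

Both dates share Julian Day Number 2616744; in the Gregorian calendar that is 19 April 2452 CE.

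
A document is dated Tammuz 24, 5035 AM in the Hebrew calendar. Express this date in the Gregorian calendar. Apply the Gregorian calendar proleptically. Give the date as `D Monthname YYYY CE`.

27 July 1275 CE

Both dates share Julian Day Number 2186952; in the Gregorian calendar that is 27 July 1275 CE.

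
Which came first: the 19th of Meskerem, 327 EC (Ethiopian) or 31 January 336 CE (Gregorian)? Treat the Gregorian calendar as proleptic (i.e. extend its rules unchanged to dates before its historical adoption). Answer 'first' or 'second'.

The two dates have Julian Day Numbers 1843310 and 1843811 respectively.
Since 1843310 < 1843811, the first date comes first.

first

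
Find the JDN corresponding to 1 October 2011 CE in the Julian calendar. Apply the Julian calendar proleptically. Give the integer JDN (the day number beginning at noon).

2455849

In the Gregorian calendar the same day is 14 October 2011.
JDN 2451545 is 1 January 2000 CE (Gregorian); the target day is +4304 days from there, so JDN = 2455849.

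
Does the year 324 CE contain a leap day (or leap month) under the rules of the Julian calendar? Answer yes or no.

324 mod 4 = 0, so it is a leap year in the Julian calendar.

yes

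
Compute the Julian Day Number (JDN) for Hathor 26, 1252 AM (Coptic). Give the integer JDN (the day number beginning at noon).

In the proleptic Gregorian calendar the same day is 3 December 1535.
JDN 2299161 is 15 October 1582 CE (Gregorian); the target day is −17118 days from there, so JDN = 2282043.

2282043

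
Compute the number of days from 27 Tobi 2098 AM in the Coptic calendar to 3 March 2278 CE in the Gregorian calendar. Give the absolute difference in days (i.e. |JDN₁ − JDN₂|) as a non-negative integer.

First date → JDN 2591105; second date → JDN 2553144.
The interval is |2591105 − 2553144| = 37961 days.

37961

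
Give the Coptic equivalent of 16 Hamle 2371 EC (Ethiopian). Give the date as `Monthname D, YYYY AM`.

Epip 16, 2095 AM

The source date corresponds to 26 July 2379 in the Gregorian calendar (JDN 2590178).
That day falls on 16 Epip 2095 AM in the Coptic calendar.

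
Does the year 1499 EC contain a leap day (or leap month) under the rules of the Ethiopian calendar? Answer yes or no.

yes

1499 mod 4 = 3; in the Ethiopian calendar a year is leap when year mod 4 = 3, so it is a leap year.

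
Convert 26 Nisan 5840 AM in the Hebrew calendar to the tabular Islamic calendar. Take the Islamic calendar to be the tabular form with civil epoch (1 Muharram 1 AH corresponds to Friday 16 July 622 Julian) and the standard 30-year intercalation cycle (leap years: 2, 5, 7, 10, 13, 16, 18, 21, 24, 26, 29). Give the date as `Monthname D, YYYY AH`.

Jumada al-Thani 24, 1503 AH

The source date corresponds to 15 April 2080 in the Gregorian calendar (JDN 2480870).
That day falls on 24 Jumada al-Thani 1503 AH in the tabular Islamic calendar.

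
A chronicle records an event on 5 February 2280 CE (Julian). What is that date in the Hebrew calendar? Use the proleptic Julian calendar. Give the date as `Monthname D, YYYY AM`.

Both dates share Julian Day Number 2553863; in the Hebrew calendar that is 19 Adar I 6040 AM.

Adar I 19, 6040 AM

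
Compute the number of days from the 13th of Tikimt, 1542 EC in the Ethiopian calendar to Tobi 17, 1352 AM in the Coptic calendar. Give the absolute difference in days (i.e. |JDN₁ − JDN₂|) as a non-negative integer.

First date → JDN 2287113; second date → JDN 2318619.
The interval is |2287113 − 2318619| = 31506 days.

31506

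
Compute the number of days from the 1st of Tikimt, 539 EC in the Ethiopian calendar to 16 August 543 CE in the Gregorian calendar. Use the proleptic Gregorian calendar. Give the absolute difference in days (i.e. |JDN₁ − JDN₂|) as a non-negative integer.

First date → JDN 1920755; second date → JDN 1919614.
The interval is |1920755 − 1919614| = 1141 days.

1141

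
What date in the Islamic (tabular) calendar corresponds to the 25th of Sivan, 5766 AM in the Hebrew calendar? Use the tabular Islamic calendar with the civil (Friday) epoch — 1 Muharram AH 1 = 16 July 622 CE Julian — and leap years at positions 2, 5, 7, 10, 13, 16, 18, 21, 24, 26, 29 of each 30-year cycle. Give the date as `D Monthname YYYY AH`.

Both dates share Julian Day Number 2453908; in the tabular Islamic calendar that is 24 Jumada al-Awwal 1427 AH.

24 Jumada al-Awwal 1427 AH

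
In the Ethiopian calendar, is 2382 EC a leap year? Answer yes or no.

2382 mod 4 = 2; in the Ethiopian calendar a year is leap when year mod 4 = 3, so it is a common year.

no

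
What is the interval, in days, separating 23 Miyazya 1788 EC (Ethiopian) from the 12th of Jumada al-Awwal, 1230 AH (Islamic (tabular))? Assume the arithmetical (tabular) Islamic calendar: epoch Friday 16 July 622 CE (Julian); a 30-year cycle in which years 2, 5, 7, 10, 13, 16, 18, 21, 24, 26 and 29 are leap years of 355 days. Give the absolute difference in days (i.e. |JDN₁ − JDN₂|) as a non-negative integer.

6931

First date → JDN 2377155; second date → JDN 2384086.
The interval is |2377155 − 2384086| = 6931 days.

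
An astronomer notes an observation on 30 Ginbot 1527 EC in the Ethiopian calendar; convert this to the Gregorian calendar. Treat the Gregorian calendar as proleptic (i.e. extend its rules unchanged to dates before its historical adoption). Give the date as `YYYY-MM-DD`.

1535-06-04

Julian Day Number of the source date = 2281861.
Converting JDN 2281861 to the Gregorian calendar gives 4 June 1535 CE.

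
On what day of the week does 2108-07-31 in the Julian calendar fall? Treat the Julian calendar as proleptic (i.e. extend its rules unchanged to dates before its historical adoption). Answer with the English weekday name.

This is JDN 2491217 (14 August 2108 Gregorian).
Since JDN mod 7 = 1 (0 = Monday), the day is Tuesday.

Tuesday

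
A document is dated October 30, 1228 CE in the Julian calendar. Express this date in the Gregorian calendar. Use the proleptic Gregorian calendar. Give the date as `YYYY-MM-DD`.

At this point the Julian calendar is 7 days behind the Gregorian.
30 October 1228 Julian + 7 days → 6 November 1228 Gregorian.

1228-11-06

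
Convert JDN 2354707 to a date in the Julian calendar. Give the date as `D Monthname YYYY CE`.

The Gregorian equivalent of JDN 2354707 is 13 November 1734.
In the Julian calendar that day is 2 November 1734 CE.

2 November 1734 CE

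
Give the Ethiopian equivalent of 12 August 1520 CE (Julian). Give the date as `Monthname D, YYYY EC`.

Nehase 19, 1512 EC

Both dates share Julian Day Number 2276462; in the Ethiopian calendar that is 19 Nehase 1512 EC.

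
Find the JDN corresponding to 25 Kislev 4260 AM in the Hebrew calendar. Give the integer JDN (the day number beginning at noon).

1903664

In the proleptic Gregorian calendar the same day is 14 December 499.
JDN 2451545 is 1 January 2000 CE (Gregorian); the target day is −547881 days from there, so JDN = 1903664.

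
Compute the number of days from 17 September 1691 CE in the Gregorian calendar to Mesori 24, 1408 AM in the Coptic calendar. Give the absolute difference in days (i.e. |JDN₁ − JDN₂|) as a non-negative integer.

345

JDN of the first date = 2338945.
JDN of the second date = 2339290.
|2339290 − 2338945| = 345.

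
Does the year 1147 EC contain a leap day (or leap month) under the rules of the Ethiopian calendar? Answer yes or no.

yes

1147 mod 4 = 3; in the Ethiopian calendar a year is leap when year mod 4 = 3, so it is a leap year.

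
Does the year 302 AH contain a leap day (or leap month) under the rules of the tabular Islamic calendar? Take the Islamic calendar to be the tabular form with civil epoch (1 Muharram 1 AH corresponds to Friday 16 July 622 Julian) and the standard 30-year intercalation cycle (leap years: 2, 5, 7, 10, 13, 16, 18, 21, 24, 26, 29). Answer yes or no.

yes

Year 302 AH is year 2 of its 30-year cycle; leap positions are 2, 5, 7, 10, 13, 16, 18, 21, 24, 26, 29, so it is a leap year (355 days).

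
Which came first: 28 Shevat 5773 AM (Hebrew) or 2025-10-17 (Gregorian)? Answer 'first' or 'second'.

first

Converting both to JDN: 2456332 vs 2460966; the smaller is the first.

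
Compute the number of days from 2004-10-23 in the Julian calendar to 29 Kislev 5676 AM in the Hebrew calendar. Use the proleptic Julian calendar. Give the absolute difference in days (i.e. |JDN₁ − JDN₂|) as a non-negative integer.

JDN of the first date = 2453315.
JDN of the second date = 2420838.
|2420838 − 2453315| = 32477.

32477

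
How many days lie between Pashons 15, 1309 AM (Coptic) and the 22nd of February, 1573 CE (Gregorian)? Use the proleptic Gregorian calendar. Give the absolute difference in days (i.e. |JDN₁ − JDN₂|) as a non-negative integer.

First date → JDN 2303031; second date → JDN 2295639.
The interval is |2303031 − 2295639| = 7392 days.

7392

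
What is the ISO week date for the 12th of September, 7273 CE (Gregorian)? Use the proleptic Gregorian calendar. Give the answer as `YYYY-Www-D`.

The weekday is Tuesday (ISO weekday 2).
That Tuesday belongs to ISO week 37 of ISO year 7273.

7273-W37-2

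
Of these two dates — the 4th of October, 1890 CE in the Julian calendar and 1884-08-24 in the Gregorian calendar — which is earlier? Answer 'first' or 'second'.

The two dates have Julian Day Numbers 2411657 and 2409413 respectively.
Since 2409413 < 2411657, the second date comes first.

second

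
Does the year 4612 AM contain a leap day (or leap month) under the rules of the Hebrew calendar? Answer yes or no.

yes

Hebrew year 4612 is year 14 of its 19-year Metonic cycle; leap years are at positions 3, 6, 8, 11, 14, 17, 19, so it is a leap year (13 months).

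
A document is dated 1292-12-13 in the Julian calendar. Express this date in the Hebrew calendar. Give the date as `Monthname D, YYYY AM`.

Julian Day Number of the source date = 2193308.
Converting JDN 2193308 to the Hebrew calendar gives 2 Tevet 5053 AM.

Tevet 2, 5053 AM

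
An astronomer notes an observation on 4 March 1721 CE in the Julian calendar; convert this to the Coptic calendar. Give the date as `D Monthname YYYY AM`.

Julian Day Number of the source date = 2349716.
Converting JDN 2349716 to the Coptic calendar gives 8 Paremhat 1437 AM.

8 Paremhat 1437 AM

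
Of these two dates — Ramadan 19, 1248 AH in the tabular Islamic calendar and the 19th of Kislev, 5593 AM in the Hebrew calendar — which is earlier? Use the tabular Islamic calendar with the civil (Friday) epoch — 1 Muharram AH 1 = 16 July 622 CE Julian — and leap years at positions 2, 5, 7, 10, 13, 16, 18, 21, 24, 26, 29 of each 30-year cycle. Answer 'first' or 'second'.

second

First date → JDN 2390589; second date → JDN 2390529.
JDN 2390529 < JDN 2390589, so the second date is earlier.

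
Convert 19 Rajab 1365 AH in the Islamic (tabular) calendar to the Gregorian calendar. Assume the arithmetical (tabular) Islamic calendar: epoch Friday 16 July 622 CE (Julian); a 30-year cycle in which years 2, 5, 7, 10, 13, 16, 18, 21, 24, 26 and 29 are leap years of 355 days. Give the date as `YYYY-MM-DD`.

Julian Day Number of the source date = 2431991.
Converting JDN 2431991 to the Gregorian calendar gives 19 June 1946 CE.

1946-06-19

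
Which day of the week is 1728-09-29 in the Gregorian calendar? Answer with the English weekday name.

Since JDN mod 7 = 2 (0 = Monday), the day is Wednesday.

Wednesday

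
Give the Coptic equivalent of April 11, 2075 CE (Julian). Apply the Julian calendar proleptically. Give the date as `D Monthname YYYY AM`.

The source date corresponds to 24 April 2075 in the Gregorian calendar (JDN 2479052).
That day falls on 16 Parmouti 1791 AM in the Coptic calendar.

16 Parmouti 1791 AM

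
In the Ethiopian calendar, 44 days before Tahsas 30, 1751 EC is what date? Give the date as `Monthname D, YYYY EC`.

Counting 44 days back from JDN 2363527 reaches JDN 2363483, which is Hidar 16, 1751 EC.

Hidar 16, 1751 EC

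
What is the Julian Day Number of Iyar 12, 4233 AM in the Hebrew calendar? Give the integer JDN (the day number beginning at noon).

Equivalently 26 April 473 (proleptic Gregorian).
JDN 2451545 is 1 January 2000 CE (Gregorian); the target day is −557609 days from there, so JDN = 1893936.

1893936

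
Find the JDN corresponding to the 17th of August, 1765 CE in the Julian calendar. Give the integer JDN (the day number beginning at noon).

2365953

In the Gregorian calendar the same day is 28 August 1765.
JDN 2400001 is 17 November 1858 CE (Gregorian), MJD 0; the target day is −34048 days from there, so JDN = 2365953.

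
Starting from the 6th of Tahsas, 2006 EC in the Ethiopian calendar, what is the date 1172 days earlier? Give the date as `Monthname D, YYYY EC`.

JDN of the 6th of Tahsas, 2006 EC = 2456642.
2456642 − 1172 = 2455470.
JDN 2455470 in the Ethiopian calendar is Meskerem 20, 2003 EC.

Meskerem 20, 2003 EC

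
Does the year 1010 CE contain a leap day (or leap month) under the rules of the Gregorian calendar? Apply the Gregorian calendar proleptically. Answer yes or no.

no

1010 is not divisible by 4, so it is a common year.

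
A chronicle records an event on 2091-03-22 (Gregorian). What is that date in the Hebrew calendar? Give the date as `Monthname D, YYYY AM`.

Both dates share Julian Day Number 2484863; in the Hebrew calendar that is 3 Nisan 5851 AM.

Nisan 3, 5851 AM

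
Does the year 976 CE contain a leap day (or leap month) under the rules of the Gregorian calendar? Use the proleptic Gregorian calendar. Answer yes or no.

976 is divisible by 4 and not by 100, so it is a leap year.

yes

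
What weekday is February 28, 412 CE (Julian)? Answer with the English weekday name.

Equivalently 29 February 412 Gregorian, JDN 1871599.
1871599 ≡ 2 (mod 7); counting from Monday = 0 gives Wednesday.

Wednesday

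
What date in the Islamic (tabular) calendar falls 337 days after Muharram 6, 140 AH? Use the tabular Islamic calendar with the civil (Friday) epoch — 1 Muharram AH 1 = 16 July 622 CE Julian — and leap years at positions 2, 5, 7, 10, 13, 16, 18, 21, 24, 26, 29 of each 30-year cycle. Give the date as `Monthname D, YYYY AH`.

Counting 337 days forward from JDN 1997702 reaches JDN 1998039, which is Dhu al-Hijjah 18, 140 AH.

Dhu al-Hijjah 18, 140 AH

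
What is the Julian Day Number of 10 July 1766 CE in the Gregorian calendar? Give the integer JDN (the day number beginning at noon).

JDN 2451545 is 1 January 2000 CE (Gregorian); the target day is −85276 days from there, so JDN = 2366269.

2366269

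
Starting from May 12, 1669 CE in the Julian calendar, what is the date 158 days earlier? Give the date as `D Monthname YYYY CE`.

The starting date is JDN 2330792; 2330792 − 158 = 2330634.
JDN 2330634 corresponds to 5 December 1668 CE.

5 December 1668 CE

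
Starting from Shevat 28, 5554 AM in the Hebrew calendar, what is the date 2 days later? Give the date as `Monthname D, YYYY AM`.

The starting date is JDN 2376334; 2376334 + 2 = 2376336.
JDN 2376336 corresponds to Shevat 30, 5554 AM.

Shevat 30, 5554 AM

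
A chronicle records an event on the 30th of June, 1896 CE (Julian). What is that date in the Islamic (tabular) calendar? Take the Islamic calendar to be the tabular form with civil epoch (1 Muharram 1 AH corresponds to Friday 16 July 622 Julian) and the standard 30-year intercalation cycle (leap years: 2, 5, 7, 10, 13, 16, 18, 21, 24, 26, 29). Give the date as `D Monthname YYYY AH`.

Both dates share Julian Day Number 2413753; in the tabular Islamic calendar that is 1 Safar 1314 AH.

1 Safar 1314 AH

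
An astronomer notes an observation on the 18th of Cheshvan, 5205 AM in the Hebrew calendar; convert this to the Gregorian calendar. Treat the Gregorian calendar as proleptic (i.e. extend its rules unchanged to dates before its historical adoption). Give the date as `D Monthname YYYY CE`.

9 November 1444 CE

Both dates share Julian Day Number 2248783; in the Gregorian calendar that is 9 November 1444 CE.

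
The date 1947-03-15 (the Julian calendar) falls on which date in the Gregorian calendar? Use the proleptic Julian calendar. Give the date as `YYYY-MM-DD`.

At this point the Julian calendar is 13 days behind the Gregorian.
15 March 1947 Julian + 13 days → 28 March 1947 Gregorian.

1947-03-28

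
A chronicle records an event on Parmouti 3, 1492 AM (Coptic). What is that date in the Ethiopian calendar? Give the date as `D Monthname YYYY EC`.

The source date corresponds to 9 April 1776 in the Gregorian calendar (JDN 2369830).
That day falls on 3 Miyazya 1768 EC in the Ethiopian calendar.

3 Miyazya 1768 EC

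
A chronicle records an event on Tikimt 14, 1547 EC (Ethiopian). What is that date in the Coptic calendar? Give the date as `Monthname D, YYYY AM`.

Paopi 14, 1271 AM

Julian Day Number of the source date = 2288940.
Converting JDN 2288940 to the Coptic calendar gives 14 Paopi 1271 AM.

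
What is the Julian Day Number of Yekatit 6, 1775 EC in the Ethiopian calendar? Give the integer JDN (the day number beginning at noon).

2372329

Equivalently 11 February 1783 (Gregorian).
JDN 2299161 is 15 October 1582 CE (Gregorian); the target day is +73168 days from there, so JDN = 2372329.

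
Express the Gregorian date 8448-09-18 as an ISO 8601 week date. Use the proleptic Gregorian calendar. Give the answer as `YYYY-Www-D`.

The weekday is Friday (ISO weekday 5).
That Friday belongs to ISO week 38 of ISO year 8448.

8448-W38-5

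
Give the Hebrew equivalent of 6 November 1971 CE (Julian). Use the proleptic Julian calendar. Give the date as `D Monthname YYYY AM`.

1 Kislev 5732 AM

Both dates share Julian Day Number 2441275; in the Hebrew calendar that is 1 Kislev 5732 AM.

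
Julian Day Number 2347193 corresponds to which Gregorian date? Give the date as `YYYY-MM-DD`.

1714-04-18

Counting from JDN 2299161 = 15 Oct 1582 gives an offset of 48032 days.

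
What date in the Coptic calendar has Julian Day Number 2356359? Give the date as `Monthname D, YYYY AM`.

Pashons 17, 1455 AM

The Gregorian equivalent of JDN 2356359 is 23 May 1739.
In the Coptic calendar that day is Pashons 17, 1455 AM.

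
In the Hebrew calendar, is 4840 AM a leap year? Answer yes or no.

Hebrew year 4840 is year 14 of its 19-year Metonic cycle; leap years are at positions 3, 6, 8, 11, 14, 17, 19, so it is a leap year (13 months).

yes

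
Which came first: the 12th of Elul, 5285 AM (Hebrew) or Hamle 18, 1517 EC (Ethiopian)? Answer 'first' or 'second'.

second

First date → JDN 2278307; second date → JDN 2278257.
JDN 2278257 < JDN 2278307, so the second date is earlier.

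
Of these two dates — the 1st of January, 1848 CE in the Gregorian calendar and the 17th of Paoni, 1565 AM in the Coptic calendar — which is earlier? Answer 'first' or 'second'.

first

First date → JDN 2396028; second date → JDN 2396567.
JDN 2396028 < JDN 2396567, so the first date is earlier.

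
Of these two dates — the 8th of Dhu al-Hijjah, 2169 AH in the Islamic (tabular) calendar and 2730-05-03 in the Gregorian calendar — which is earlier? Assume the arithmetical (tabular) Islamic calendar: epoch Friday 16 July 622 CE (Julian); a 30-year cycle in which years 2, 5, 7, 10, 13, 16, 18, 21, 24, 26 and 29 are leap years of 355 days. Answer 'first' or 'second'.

Converting both to JDN: 2717039 vs 2718294; the smaller is the first.

first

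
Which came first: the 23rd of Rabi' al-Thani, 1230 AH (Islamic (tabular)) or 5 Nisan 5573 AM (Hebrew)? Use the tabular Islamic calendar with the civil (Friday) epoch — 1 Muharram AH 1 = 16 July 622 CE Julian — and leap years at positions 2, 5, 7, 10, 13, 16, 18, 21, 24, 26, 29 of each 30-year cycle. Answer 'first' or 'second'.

Converting both to JDN: 2384068 vs 2383339; the smaller is the second.

second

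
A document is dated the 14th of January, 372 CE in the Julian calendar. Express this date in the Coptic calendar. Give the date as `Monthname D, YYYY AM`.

Tobi 18, 88 AM

Julian Day Number of the source date = 1856944.
Converting JDN 1856944 to the Coptic calendar gives 18 Tobi 88 AM.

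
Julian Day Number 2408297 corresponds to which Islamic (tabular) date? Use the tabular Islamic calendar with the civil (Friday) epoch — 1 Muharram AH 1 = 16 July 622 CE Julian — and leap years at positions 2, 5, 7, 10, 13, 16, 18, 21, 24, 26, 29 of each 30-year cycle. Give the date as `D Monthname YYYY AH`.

8 Ramadan 1298 AH

The Gregorian equivalent of JDN 2408297 is 4 August 1881.
In the tabular Islamic calendar that day is 8 Ramadan 1298 AH.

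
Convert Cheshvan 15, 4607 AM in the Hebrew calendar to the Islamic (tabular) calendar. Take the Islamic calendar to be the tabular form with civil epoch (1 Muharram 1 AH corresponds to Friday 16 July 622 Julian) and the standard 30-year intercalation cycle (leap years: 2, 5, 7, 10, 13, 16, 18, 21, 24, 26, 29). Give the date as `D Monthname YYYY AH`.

14 Rabi' al-Awwal 232 AH

Julian Day Number of the source date = 2030371.
Converting JDN 2030371 to the tabular Islamic calendar gives 14 Rabi' al-Awwal 232 AH.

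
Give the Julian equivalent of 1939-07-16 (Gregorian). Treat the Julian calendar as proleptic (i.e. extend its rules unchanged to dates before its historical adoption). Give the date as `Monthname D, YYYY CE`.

At this point the Julian calendar is 13 days behind the Gregorian.
16 July 1939 Gregorian − 13 days → 3 July 1939 Julian.

July 3, 1939 CE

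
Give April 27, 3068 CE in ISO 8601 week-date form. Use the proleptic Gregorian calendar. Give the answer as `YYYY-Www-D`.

The weekday is Monday (ISO weekday 1).
That Monday belongs to ISO week 18 of ISO year 3068.

3068-W18-1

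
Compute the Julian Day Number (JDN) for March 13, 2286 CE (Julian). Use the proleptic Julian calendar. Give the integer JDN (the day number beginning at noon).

2556091

In the Gregorian calendar the same day is 28 March 2286.
JDN 2451545 is 1 January 2000 CE (Gregorian); the target day is +104546 days from there, so JDN = 2556091.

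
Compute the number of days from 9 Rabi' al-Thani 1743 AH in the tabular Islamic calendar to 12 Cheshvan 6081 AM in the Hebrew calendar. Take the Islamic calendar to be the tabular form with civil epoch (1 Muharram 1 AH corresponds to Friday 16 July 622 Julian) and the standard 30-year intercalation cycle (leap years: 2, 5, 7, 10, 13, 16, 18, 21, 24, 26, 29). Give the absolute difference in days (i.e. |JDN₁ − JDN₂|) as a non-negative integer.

2896

JDN of the first date = 2565844.
JDN of the second date = 2568740.
|2568740 − 2565844| = 2896.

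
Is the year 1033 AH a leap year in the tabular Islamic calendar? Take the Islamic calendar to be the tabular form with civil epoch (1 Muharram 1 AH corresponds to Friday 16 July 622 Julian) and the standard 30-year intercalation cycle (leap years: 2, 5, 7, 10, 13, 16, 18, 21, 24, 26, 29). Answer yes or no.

yes

Year 1033 AH is year 13 of its 30-year cycle; leap positions are 2, 5, 7, 10, 13, 16, 18, 21, 24, 26, 29, so it is a leap year (355 days).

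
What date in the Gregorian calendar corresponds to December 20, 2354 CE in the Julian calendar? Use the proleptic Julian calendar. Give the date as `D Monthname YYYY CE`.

5 January 2355 CE

For dates in this range the Gregorian date is 16 days ahead of the Julian.
20 December 2354 Julian + 16 days → 5 January 2355 Gregorian.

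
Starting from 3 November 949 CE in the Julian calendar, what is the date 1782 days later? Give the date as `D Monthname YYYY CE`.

Counting 1782 days forward from JDN 2067987 reaches JDN 2069769, which is 20 September 954 CE.

20 September 954 CE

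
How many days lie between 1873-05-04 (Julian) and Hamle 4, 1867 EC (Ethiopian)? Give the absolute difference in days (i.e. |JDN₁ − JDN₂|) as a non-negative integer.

785

First date → JDN 2405295; second date → JDN 2406080.
The interval is |2405295 − 2406080| = 785 days.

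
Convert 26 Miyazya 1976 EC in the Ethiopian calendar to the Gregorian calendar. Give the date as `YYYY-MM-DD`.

Julian Day Number of the source date = 2445825.
Converting JDN 2445825 to the Gregorian calendar gives 4 May 1984 CE.

1984-05-04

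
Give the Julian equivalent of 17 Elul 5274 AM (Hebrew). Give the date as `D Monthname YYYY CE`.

The source date corresponds to 18 September 1514 in the proleptic Gregorian calendar (JDN 2274297).
That day falls on 8 September 1514 CE in the Julian calendar.

8 September 1514 CE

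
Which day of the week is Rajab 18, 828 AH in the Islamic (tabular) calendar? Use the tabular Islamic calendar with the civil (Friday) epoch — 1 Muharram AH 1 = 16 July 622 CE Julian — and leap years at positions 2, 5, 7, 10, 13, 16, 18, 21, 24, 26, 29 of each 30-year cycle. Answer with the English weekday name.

Equivalently 14 June 1425 Gregorian, JDN 2241695.
Since JDN mod 7 = 1 (0 = Monday), the day is Tuesday.

Tuesday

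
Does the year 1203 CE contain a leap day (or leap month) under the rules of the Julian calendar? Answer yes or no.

1203 mod 4 = 3, so it is a common year in the Julian calendar.

no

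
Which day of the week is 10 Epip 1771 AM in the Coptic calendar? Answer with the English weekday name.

Saturday

This is JDN 2471831 (17 July 2055 Gregorian).
JDN 2471831 mod 7 = 5, and JDN 0 was a Monday, so this is a Saturday.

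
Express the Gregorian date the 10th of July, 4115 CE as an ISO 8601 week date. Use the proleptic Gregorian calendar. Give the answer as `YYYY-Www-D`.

The weekday is Wednesday (ISO weekday 3).
That Wednesday belongs to ISO week 28 of ISO year 4115.

4115-W28-3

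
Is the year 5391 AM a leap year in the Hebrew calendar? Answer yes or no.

Hebrew year 5391 is year 14 of its 19-year Metonic cycle; leap years are at positions 3, 6, 8, 11, 14, 17, 19, so it is a leap year (13 months).

yes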